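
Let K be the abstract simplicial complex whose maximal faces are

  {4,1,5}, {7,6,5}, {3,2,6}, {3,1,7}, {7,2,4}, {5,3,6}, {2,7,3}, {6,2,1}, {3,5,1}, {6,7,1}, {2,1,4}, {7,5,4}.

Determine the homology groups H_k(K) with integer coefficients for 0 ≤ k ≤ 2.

H_0 ≅ Z,  H_1 ≅ Z_2,  H_2 = 0.

Take the total order 1 < 2 < 3 < 4 < 5 < 6 < 7 on the vertex set. Then K (dimension 2) consists of the simplices:

  0-simplices (7): [1], [2], [3], [4], [5], [6], [7]
  1-simplices (18): [1,2], [1,3], [1,4], [1,5], [1,6], [1,7], [2,3], [2,4], [2,6], [2,7], [3,5], [3,6], [3,7], [4,5], [4,7], [5,6], [5,7], [6,7]
  2-simplices (12): [1,2,4], [1,2,6], [1,3,5], [1,3,7], [1,4,5], [1,6,7], [2,3,6], [2,3,7], [2,4,7], [3,5,6], [4,5,7], [5,6,7]

so the chain groups are C_0 ≅ Z^7, C_1 ≅ Z^18, C_2 ≅ Z^12.

∂_1: C_1 → C_0 maps an edge to its endpoints' difference, ∂[p,q] = q − p.
As a 7×18 matrix over Z this has rank 6, with invariant factors (1,1,1,1,1,1).

∂_2: C_2 → C_1 maps a triangle to the signed sum of its edges. For instance
  ∂[1,6,7] = [6,7] − [1,7] + [1,6],
  ∂[4,5,7] = [5,7] − [4,7] + [4,5].
This gives a 18×12 integer matrix of rank 12; reducing to Smith normal form yields diagonal entries (1,1,1,1,1,1,1,1,1,1,1,2).

Reading off H_k = ker ∂_k / im ∂_{k+1}:

  H_0: rank C_0 − rank ∂_1 = 7 − 6 = 1, and the invariant factors of ∂_1 are all 1, so H_0 = Z.
  H_1: rank ker ∂_1 − rank ∂_2 = (18 − 6) − 12 = 0, and ∂_2 has invariant factor 2 > 1, so H_1 = Z_2.
  H_2: rank ker ∂_2 − rank ∂_3 = (12 − 12) − 0 = 0, and there is no ∂_3, so H_2 = 0.

(K is a triangulation of the real projective plane RP^2.)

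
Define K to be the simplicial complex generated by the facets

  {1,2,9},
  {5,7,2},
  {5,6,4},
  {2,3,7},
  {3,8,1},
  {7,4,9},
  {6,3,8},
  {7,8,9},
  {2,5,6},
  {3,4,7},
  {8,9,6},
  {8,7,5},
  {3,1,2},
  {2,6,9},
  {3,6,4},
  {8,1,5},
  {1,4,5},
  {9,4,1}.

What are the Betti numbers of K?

b_0 = 1, b_1 = 2, b_2 = 1.

K has 9 vertices, 27 edges, 18 triangles.
rank ∂_0 = 0, rank ∂_1 = 8 ⇒ b_0 = 9 − 0 − 8 = 1; all invariant factors of ∂_1 are 1 so no torsion. So H_0 = Z.
rank ∂_1 = 8, rank ∂_2 = 17 ⇒ b_1 = 27 − 8 − 17 = 2; all invariant factors of ∂_2 are 1 so no torsion. So H_1 = Z^2.
rank ∂_2 = 17, rank ∂_3 = 0 ⇒ b_2 = 18 − 17 − 0 = 1. So H_2 = Z.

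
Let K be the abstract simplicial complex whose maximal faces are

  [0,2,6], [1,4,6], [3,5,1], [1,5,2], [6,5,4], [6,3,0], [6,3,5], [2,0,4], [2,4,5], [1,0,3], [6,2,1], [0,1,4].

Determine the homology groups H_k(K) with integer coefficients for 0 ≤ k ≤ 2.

H_0 ≅ Z,  H_1 ≅ Z_2,  H_2 = 0.

K has 7 vertices, 18 edges, 12 triangles.
rank ∂_0 = 0, rank ∂_1 = 6 ⇒ b_0 = 7 − 0 − 6 = 1; all invariant factors of ∂_1 are 1 so no torsion. So H_0 = Z.
rank ∂_1 = 6, rank ∂_2 = 12 ⇒ b_1 = 18 − 6 − 12 = 0; ∂_2 has invariant factor(s) [2] giving torsion. So H_1 = Z_2.
rank ∂_2 = 12, rank ∂_3 = 0 ⇒ b_2 = 12 − 12 − 0 = 0. So H_2 = 0.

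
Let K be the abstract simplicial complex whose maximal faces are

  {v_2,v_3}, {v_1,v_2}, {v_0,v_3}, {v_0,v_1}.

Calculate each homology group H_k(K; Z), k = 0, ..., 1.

K has 4 vertices, 4 edges.
rank ∂_0 = 0, rank ∂_1 = 3 ⇒ b_0 = 4 − 0 − 3 = 1; all invariant factors of ∂_1 are 1 so no torsion. So H_0 = Z.
rank ∂_1 = 3, rank ∂_2 = 0 ⇒ b_1 = 4 − 3 − 0 = 1. So H_1 = Z.

H_0 ≅ Z,  H_1 ≅ Z.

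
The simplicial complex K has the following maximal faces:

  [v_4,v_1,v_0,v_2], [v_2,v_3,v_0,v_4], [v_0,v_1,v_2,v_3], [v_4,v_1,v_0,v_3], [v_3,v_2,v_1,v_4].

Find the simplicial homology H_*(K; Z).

H_0 = Z,  H_1 = 0,  H_2 = 0,  H_3 = Z.

K has 5 vertices, 10 edges, 10 triangles, 5 3-simplices.
rank ∂_0 = 0, rank ∂_1 = 4 ⇒ b_0 = 5 − 0 − 4 = 1; all invariant factors of ∂_1 are 1 so no torsion. So H_0 ≅ Z.
rank ∂_1 = 4, rank ∂_2 = 6 ⇒ b_1 = 10 − 4 − 6 = 0; all invariant factors of ∂_2 are 1 so no torsion. So H_1 ≅ 0.
rank ∂_2 = 6, rank ∂_3 = 4 ⇒ b_2 = 10 − 6 − 4 = 0; all invariant factors of ∂_3 are 1 so no torsion. So H_2 ≅ 0.
rank ∂_3 = 4, rank ∂_4 = 0 ⇒ b_3 = 5 − 4 − 0 = 1. So H_3 ≅ Z.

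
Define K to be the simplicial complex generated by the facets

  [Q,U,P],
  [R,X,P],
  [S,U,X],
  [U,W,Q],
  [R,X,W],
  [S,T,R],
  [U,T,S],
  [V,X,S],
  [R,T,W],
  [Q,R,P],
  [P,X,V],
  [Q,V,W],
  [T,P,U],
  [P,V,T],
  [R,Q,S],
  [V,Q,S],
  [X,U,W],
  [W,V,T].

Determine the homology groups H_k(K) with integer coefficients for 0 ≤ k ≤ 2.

H_0 ≅ Z,  H_1 ≅ Z^2,  H_2 ≅ Z.

Fix the vertex order P < Q < R < S < T < U < V < W < X and write every simplex with vertices in increasing order. Then dim K = 2 and the simplices of K are:

  0-simplices (9): P, Q, R, S, T, U, V, W, X
  1-simplices (27): PQ, PR, PT, PU, PV, PX, QR, QS, QU, QV, QW, RS, RT, RW, RX, ST, SU, SV, SX, TU, TV, TW, UW, UX, VW, VX, WX
  2-simplices (18): PQR, PQU, PRX, PTU, PTV, PVX, QRS, QSV, QUW, QVW, RST, RTW, RWX, STU, SUX, SVX, TVW, UWX

so the chain groups are C_0 ≅ Z^9, C_1 ≅ Z^27, C_2 ≅ Z^18.

∂_1: C_1 → C_0 is given by ∂[p,q] = [q] − [p]. For instance
  ∂QV = V − Q.
The 9×27 boundary matrix has rank 8 and Smith normal form diag(1,1,1,1,1,1,1,1).

∂_2: C_2 → C_1 sends each 2-simplex [p,q,r] to [q,r] − [p,r] + [p,q]. For instance
  ∂PQU = QU − PU + PQ,
  ∂SVX = VX − SX + SV.
The resulting 27×18 matrix has rank 17, and its Smith normal form has invariant factors (1,1,1,1,1,1,1,1,1,1,1,1,1,1,1,1,1).

Reading off H_k = ker ∂_k / im ∂_{k+1}:

  H_0: rank C_0 − rank ∂_1 = 9 − 8 = 1, and the invariant factors of ∂_1 are all 1, so H_0 = Z.
  H_1: rank ker ∂_1 − rank ∂_2 = (27 − 8) − 17 = 2, and the invariant factors of ∂_2 are all 1, so H_1 = Z^2.
  H_2: rank ker ∂_2 − rank ∂_3 = (18 − 17) − 0 = 1, and there is no ∂_3, so H_2 = Z.

As a check, the Euler characteristic is 9 − 27 + 18 = 0, which agrees with 1 − 2 + 1 = 0.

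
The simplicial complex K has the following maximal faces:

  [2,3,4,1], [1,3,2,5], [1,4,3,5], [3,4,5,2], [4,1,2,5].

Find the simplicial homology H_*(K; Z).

H_0 ≅ Z,  H_1 = 0,  H_2 = 0,  H_3 ≅ Z.

Fix the vertex order 1 < 2 < 3 < 4 < 5 and write every simplex with vertices in increasing order. Then dim K = 3 and the simplices of K are:

  0-simplices (5): [1], [2], [3], [4], [5]
  1-simplices (10): [1,2], [1,3], [1,4], [1,5], [2,3], [2,4], [2,5], [3,4], [3,5], [4,5]
  2-simplices (10): [1,2,3], [1,2,4], [1,2,5], [1,3,4], [1,3,5], [1,4,5], [2,3,4], [2,3,5], [2,4,5], [3,4,5]
  3-simplices (5): [1,2,3,4], [1,2,3,5], [1,2,4,5], [1,3,4,5], [2,3,4,5]

giving chain groups C_0 ≅ Z^5, C_1 ≅ Z^10, C_2 ≅ Z^10, C_3 ≅ Z^5.

Boundary ∂_1: C_1 → C_0 sends each edge [p,q] (with p < q) to q − p.
The resulting 5×10 matrix has rank 4, and its Smith normal form has invariant factors (1,1,1,1).

Boundary ∂_2: C_2 → C_1 sends each 2-simplex [p,q,r] to [q,r] − [p,r] + [p,q]. For instance
  ∂[2,3,4] = [3,4] − [2,4] + [2,3],
  ∂[1,2,5] = [2,5] − [1,5] + [1,2].
As a 10×10 matrix over Z this has rank 6, with invariant factors (1,1,1,1,1,1).

The boundary map ∂_3: C_3 → C_2 sends each 3-simplex σ to the alternating sum Σ_i (−1)^i (σ with its i-th vertex removed). For instance
  ∂[1,2,4,5] = [2,4,5] − [1,4,5] + [1,2,5] − [1,2,4],
  ∂[1,2,3,4] = [2,3,4] − [1,3,4] + [1,2,4] − [1,2,3].
As a 10×5 matrix over Z this has rank 4, with invariant factors (1,1,1,1).

From H_k ≅ ker(∂_k) / im(∂_{k+1}) we obtain:

  H_0: rank C_0 − rank ∂_1 = 5 − 4 = 1, and the invariant factors of ∂_1 are all 1, so H_0 = Z.
  H_1: rank ker ∂_1 − rank ∂_2 = (10 − 4) − 6 = 0, and the invariant factors of ∂_2 are all 1, so H_1 = 0.
  H_2: rank ker ∂_2 − rank ∂_3 = (10 − 6) − 4 = 0, and the invariant factors of ∂_3 are all 1, so H_2 = 0.
  H_3: rank ker ∂_3 − rank ∂_4 = (5 − 4) − 0 = 1, and there is no ∂_4, so H_3 = Z.

As a check, the Euler characteristic is 5 − 10 + 10 − 5 = 0, which agrees with 1 − 0 + 0 − 1 = 0.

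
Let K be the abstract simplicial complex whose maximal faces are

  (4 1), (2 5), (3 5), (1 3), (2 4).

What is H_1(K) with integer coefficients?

Fix the vertex order 1 < 2 < 3 < 4 < 5 and write every simplex with vertices in increasing order. Then dim K = 1 and the simplices of K are:

  0-simplices (5): [1], [2], [3], [4], [5]
  1-simplices (5): [1,3], [1,4], [2,4], [2,5], [3,5]

so the chain groups are C_0 ≅ Z^5, C_1 ≅ Z^5.

∂_1: C_1 → C_0 sends each edge [p,q] (with p < q) to q − p.
As a 5×5 matrix over Z this has rank 4, with invariant factors (1,1,1,1).

From H_k ≅ ker(∂_k) / im(∂_{k+1}) we obtain:

  H_1: rank ker ∂_1 − rank ∂_2 = (5 − 4) − 0 = 1, and there is no ∂_2, so H_1 ≅ Z.

(K is a triangulation of the circle S^1.)

H_1 = Z.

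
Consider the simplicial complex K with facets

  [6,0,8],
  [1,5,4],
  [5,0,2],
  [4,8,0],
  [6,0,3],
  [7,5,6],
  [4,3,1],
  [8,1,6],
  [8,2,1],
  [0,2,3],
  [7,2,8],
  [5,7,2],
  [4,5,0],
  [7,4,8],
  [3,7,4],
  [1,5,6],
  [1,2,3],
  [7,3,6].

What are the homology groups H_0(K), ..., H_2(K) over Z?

Order the vertices as 0 < 1 < 2 < 3 < 4 < 5 < 6 < 7 < 8. Listing each simplex with vertices in this order, K has dimension 2 with simplices:

  0-simplices (9): [0], [1], [2], [3], [4], [5], [6], [7], [8]
  1-simplices (27): (27 of them)
  2-simplices (18): [0,2,3], [0,2,5], [0,3,6], [0,4,5], [0,4,8], [0,6,8], [1,2,3], [1,2,8], [1,3,4], [1,4,5], [1,5,6], [1,6,8], [2,5,7], [2,7,8], [3,4,7], [3,6,7], [4,7,8], [5,6,7]

giving chain groups C_0 ≅ Z^9, C_1 ≅ Z^27, C_2 ≅ Z^18.

Boundary ∂_1: C_1 → C_0 is given by ∂[p,q] = [q] − [p].
The 9×27 boundary matrix has rank 8 and Smith normal form diag(1,1,1,1,1,1,1,1).

Boundary ∂_2: C_2 → C_1 maps a triangle to the signed sum of its edges. For instance
  ∂[1,3,4] = [3,4] − [1,4] + [1,3],
  ∂[1,5,6] = [5,6] − [1,6] + [1,5].
As a 27×18 matrix over Z this has rank 17, with invariant factors (1,1,1,1,1,1,1,1,1,1,1,1,1,1,1,1,1).

From H_k ≅ ker(∂_k) / im(∂_{k+1}) we obtain:

  H_0: rank C_0 − rank ∂_1 = 9 − 8 = 1, and the invariant factors of ∂_1 are all 1, so H_0 = Z.
  H_1: rank ker ∂_1 − rank ∂_2 = (27 − 8) − 17 = 2, and the invariant factors of ∂_2 are all 1, so H_1 = Z^2.
  H_2: rank ker ∂_2 − rank ∂_3 = (18 − 17) − 0 = 1, and there is no ∂_3, so H_2 = Z.

(K is a triangulation of the torus T^2.)

H_0 ≅ Z,  H_1 ≅ Z^2,  H_2 ≅ Z.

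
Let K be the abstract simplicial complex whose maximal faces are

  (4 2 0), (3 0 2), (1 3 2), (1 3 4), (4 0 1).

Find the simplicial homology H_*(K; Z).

H_0 = Z,  H_1 = Z,  H_2 = 0.

Order the vertices as 0 < 1 < 2 < 3 < 4. Listing each simplex with vertices in this order, K has dimension 2 with simplices:

  0-simplices (5): [0], [1], [2], [3], [4]
  1-simplices (10): [0,1], [0,2], [0,3], [0,4], [1,2], [1,3], [1,4], [2,3], [2,4], [3,4]
  2-simplices (5): [0,1,4], [0,2,3], [0,2,4], [1,2,3], [1,3,4]

so the chain groups are C_0 ≅ Z^5, C_1 ≅ Z^10, C_2 ≅ Z^5.

The boundary map ∂_1: C_1 → C_0 maps an edge to its endpoints' difference, ∂[p,q] = q − p. For instance
  ∂[1,3] = [3] − [1].
The 5×10 boundary matrix has rank 4 and Smith normal form diag(1,1,1,1).

Boundary ∂_2: C_2 → C_1 maps a triangle to the signed sum of its edges. For instance
  ∂[1,3,4] = [3,4] − [1,4] + [1,3],
  ∂[1,2,3] = [2,3] − [1,3] + [1,2].
As a 10×5 matrix over Z this has rank 5, with invariant factors (1,1,1,1,1).

From H_k ≅ ker(∂_k) / im(∂_{k+1}) we obtain:

  H_0: rank C_0 − rank ∂_1 = 5 − 4 = 1, and the invariant factors of ∂_1 are all 1, so H_0 ≅ Z.
  H_1: rank ker ∂_1 − rank ∂_2 = (10 − 4) − 5 = 1, and the invariant factors of ∂_2 are all 1, so H_1 ≅ Z.
  H_2: rank ker ∂_2 − rank ∂_3 = (5 − 5) − 0 = 0, and there is no ∂_3, so H_2 ≅ 0.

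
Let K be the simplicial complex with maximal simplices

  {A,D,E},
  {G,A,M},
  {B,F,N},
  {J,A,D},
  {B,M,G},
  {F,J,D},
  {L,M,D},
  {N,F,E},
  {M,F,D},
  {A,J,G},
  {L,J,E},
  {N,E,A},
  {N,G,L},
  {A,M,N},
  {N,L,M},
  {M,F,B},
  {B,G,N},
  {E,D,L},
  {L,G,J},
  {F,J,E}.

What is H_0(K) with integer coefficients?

H_0 ≅ Z.

Take the total order A < B < D < E < F < G < J < L < M < N on the vertex set. Then K (dimension 2) consists of the simplices:

  0-simplices (10): A, B, D, E, F, G, J, L, M, N
  1-simplices (30): AD, AE, AG, AJ, AM, AN, BF, BG, BM, BN, DE, DF, DJ, DL, DM, EF, EJ, EL, EN, FJ, FM, FN, GJ, GL, GM, GN, JL, LM, LN, MN
  2-simplices (20): ADE, ADJ, AEN, AGJ, AGM, AMN, BFM, BFN, BGM, BGN, DEL, DFJ, DFM, DLM, EFJ, EFN, EJL, GJL, GLN, LMN

Hence C_0 ≅ Z^10, C_1 ≅ Z^30, C_2 ≅ Z^20.

Boundary ∂_1: C_1 → C_0 sends each edge [p,q] (with p < q) to q − p. For instance
  ∂GN = N − G.
This gives a 10×30 integer matrix of rank 9; reducing to Smith normal form yields diagonal entries (1,1,1,1,1,1,1,1,1).

∂_2: C_2 → C_1 maps a triangle to the signed sum of its edges. For instance
  ∂AGJ = GJ − AJ + AG,
  ∂EFN = FN − EN + EF.
The 30×20 boundary matrix has rank 20 and Smith normal form diag(1,1,1,1,1,1,1,1,1,1,1,1,1,1,1,1,1,1,1,2).

Computing H_k = (kernel of ∂_k) / (image of ∂_{k+1}):

  H_0: rank C_0 − rank ∂_1 = 10 − 9 = 1, and the invariant factors of ∂_1 are all 1, so H_0 = Z.

(K is a triangulation of the Klein bottle.)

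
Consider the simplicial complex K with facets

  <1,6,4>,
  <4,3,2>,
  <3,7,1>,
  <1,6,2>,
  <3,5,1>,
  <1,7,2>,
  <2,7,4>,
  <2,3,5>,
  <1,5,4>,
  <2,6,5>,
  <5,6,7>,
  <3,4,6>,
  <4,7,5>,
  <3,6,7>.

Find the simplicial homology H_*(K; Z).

H_0 = Z,  H_1 = Z^2,  H_2 = Z.

K has 7 vertices, 21 edges, 14 triangles.
rank ∂_0 = 0, rank ∂_1 = 6 ⇒ b_0 = 7 − 0 − 6 = 1; all invariant factors of ∂_1 are 1 so no torsion. So H_0 ≅ Z.
rank ∂_1 = 6, rank ∂_2 = 13 ⇒ b_1 = 21 − 6 − 13 = 2; all invariant factors of ∂_2 are 1 so no torsion. So H_1 ≅ Z^2.
rank ∂_2 = 13, rank ∂_3 = 0 ⇒ b_2 = 14 − 13 − 0 = 1. So H_2 ≅ Z.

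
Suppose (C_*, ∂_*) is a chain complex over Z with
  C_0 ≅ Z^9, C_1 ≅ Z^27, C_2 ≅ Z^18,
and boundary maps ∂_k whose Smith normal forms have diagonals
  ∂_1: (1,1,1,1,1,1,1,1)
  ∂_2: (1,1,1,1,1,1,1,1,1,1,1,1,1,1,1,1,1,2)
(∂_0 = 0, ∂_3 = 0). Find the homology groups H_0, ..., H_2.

H_0 = Z,  H_1 = Z ⊕ Z/2,  H_2 = 0.

H_0: b_0 = 9 − 0 − 8 = 1; torsion from ∂_1 factors > 1: none. So H_0 = Z.
H_1: b_1 = 27 − 8 − 18 = 1; torsion from ∂_2 factors > 1: [2]. So H_1 = Z ⊕ Z/2.
H_2: b_2 = 18 − 18 − 0 = 0; torsion from ∂_3 factors > 1: none. So H_2 = 0.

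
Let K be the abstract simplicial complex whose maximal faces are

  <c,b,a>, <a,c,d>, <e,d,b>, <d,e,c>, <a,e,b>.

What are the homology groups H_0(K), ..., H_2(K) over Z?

Order the vertices as a < b < c < d < e. Listing each simplex with vertices in this order, K has dimension 2 with simplices:

  0-simplices (5): a, b, c, d, e
  1-simplices (10): ab, ac, ad, ae, bc, bd, be, cd, ce, de
  2-simplices (5): abc, abe, acd, bde, cde

giving chain groups C_0 ≅ Z^5, C_1 ≅ Z^10, C_2 ≅ Z^5.

The boundary map ∂_1: C_1 → C_0 sends each edge [p,q] (with p < q) to q − p. For instance
  ∂ce = e − c.
As a 5×10 matrix over Z this has rank 4, with invariant factors (1,1,1,1).

Boundary ∂_2: C_2 → C_1 sends each 2-simplex [p,q,r] to [q,r] − [p,r] + [p,q]. For instance
  ∂abe = be − ae + ab,
  ∂cde = de − ce + cd.
The resulting 10×5 matrix has rank 5, and its Smith normal form has invariant factors (1,1,1,1,1).

Reading off H_k = ker ∂_k / im ∂_{k+1}:

  H_0: rank C_0 − rank ∂_1 = 5 − 4 = 1, and the invariant factors of ∂_1 are all 1, so H_0 = Z.
  H_1: rank ker ∂_1 − rank ∂_2 = (10 − 4) − 5 = 1, and the invariant factors of ∂_2 are all 1, so H_1 = Z.
  H_2: rank ker ∂_2 − rank ∂_3 = (5 − 5) − 0 = 0, and there is no ∂_3, so H_2 = 0.

(K is a triangulation of the Möbius band.)

H_0 ≅ Z,  H_1 ≅ Z,  H_2 = 0.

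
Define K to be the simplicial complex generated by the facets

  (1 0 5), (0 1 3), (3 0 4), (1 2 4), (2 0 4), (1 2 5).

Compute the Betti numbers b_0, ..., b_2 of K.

Order the vertices as 0 < 1 < 2 < 3 < 4 < 5. Listing each simplex with vertices in this order, K has dimension 2 with simplices:

  0-simplices (6): [0], [1], [2], [3], [4], [5]
  1-simplices (12): [0,1], [0,2], [0,3], [0,4], [0,5], [1,2], [1,3], [1,4], [1,5], [2,4], [2,5], [3,4]
  2-simplices (6): [0,1,3], [0,1,5], [0,2,4], [0,3,4], [1,2,4], [1,2,5]

giving chain groups C_0 ≅ Z^6, C_1 ≅ Z^12, C_2 ≅ Z^6.

∂_1: C_1 → C_0 maps an edge to its endpoints' difference, ∂[p,q] = q − p.
The 6×12 boundary matrix has rank 5 and Smith normal form diag(1,1,1,1,1).

Boundary ∂_2: C_2 → C_1 maps a triangle to the signed sum of its edges. For instance
  ∂[1,2,4] = [2,4] − [1,4] + [1,2],
  ∂[0,1,5] = [1,5] − [0,5] + [0,1].
This gives a 12×6 integer matrix of rank 6; reducing to Smith normal form yields diagonal entries (1,1,1,1,1,1).

Computing H_k = (kernel of ∂_k) / (image of ∂_{k+1}):

  H_0: rank C_0 − rank ∂_1 = 6 − 5 = 1, and the invariant factors of ∂_1 are all 1, so H_0 ≅ Z.
  H_1: rank ker ∂_1 − rank ∂_2 = (12 − 5) − 6 = 1, and the invariant factors of ∂_2 are all 1, so H_1 ≅ Z.
  H_2: rank ker ∂_2 − rank ∂_3 = (6 − 6) − 0 = 0, and there is no ∂_3, so H_2 ≅ 0.

Hence the Betti numbers are b_0 = 1, b_1 = 1, b_2 = 0.

b_0 = 1, b_1 = 1, b_2 = 0.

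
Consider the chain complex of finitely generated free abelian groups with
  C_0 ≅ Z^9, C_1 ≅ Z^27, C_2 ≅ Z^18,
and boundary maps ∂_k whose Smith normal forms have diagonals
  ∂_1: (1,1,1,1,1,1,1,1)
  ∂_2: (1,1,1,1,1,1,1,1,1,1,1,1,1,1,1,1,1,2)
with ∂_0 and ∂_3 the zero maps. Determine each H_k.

H_0 = Z,  H_1 = Z ⊕ Z/2Z,  H_2 = 0.

H_0: b_0 = 9 − 0 − 8 = 1; torsion from ∂_1 factors > 1: none. So H_0 = Z.
H_1: b_1 = 27 − 8 − 18 = 1; torsion from ∂_2 factors > 1: [2]. So H_1 = Z ⊕ Z/2Z.
H_2: b_2 = 18 − 18 − 0 = 0; torsion from ∂_3 factors > 1: none. So H_2 = 0.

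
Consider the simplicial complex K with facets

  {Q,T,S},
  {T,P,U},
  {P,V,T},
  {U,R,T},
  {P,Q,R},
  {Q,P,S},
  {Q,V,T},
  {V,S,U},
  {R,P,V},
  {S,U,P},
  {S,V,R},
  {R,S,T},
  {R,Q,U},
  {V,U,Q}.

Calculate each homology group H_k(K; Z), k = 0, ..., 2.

H_0 = Z,  H_1 = Z^2,  H_2 = Z.

K has 7 vertices, 21 edges, 14 triangles.
rank ∂_0 = 0, rank ∂_1 = 6 ⇒ b_0 = 7 − 0 − 6 = 1; all invariant factors of ∂_1 are 1 so no torsion. So H_0 = Z.
rank ∂_1 = 6, rank ∂_2 = 13 ⇒ b_1 = 21 − 6 − 13 = 2; all invariant factors of ∂_2 are 1 so no torsion. So H_1 = Z^2.
rank ∂_2 = 13, rank ∂_3 = 0 ⇒ b_2 = 14 − 13 − 0 = 1. So H_2 = Z.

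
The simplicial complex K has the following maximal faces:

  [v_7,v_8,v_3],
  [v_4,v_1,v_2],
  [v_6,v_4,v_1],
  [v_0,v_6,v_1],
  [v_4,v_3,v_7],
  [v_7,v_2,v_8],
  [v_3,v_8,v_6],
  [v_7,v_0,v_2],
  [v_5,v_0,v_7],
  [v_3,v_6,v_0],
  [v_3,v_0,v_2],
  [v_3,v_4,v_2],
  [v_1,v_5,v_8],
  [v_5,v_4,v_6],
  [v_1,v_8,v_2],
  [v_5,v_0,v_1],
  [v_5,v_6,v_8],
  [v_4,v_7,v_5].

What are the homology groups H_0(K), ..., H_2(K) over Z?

Fix the vertex order v_0 < v_1 < v_2 < v_3 < v_4 < v_5 < v_6 < v_7 < v_8 and write every simplex with vertices in increasing order. Then dim K = 2 and the simplices of K are:

  0-simplices (9): [v_0], [v_1], [v_2], [v_3], [v_4], [v_5], [v_6], [v_7], [v_8]
  1-simplices (27): (27 of them)
  2-simplices (18): (18 of them)

Hence C_0 ≅ Z^9, C_1 ≅ Z^27, C_2 ≅ Z^18.

∂_1: C_1 → C_0 sends each edge [p,q] (with p < q) to q − p.
This gives a 9×27 integer matrix of rank 8; reducing to Smith normal form yields diagonal entries (1,1,1,1,1,1,1,1).

The boundary map ∂_2: C_2 → C_1 acts by ∂[p,q,r] = [q,r] − [p,r] + [p,q]. For instance
  ∂[v_0,v_5,v_7] = [v_5,v_7] − [v_0,v_7] + [v_0,v_5],
  ∂[v_0,v_3,v_6] = [v_3,v_6] − [v_0,v_6] + [v_0,v_3].
The 27×18 boundary matrix has rank 18 and Smith normal form diag(1,1,1,1,1,1,1,1,1,1,1,1,1,1,1,1,1,2).

Now H_k = ker ∂_k / im ∂_{k+1}, so:

  H_0: rank C_0 − rank ∂_1 = 9 − 8 = 1, and the invariant factors of ∂_1 are all 1, so H_0 ≅ Z.
  H_1: rank ker ∂_1 − rank ∂_2 = (27 − 8) − 18 = 1, and ∂_2 has invariant factor 2 > 1, so H_1 ≅ Z × Z/2.
  H_2: rank ker ∂_2 − rank ∂_3 = (18 − 18) − 0 = 0, and there is no ∂_3, so H_2 ≅ 0.

As a check, the Euler characteristic is 9 − 27 + 18 = 0, which agrees with 1 − 1 + 0 = 0.
(K is a triangulation of the Klein bottle.)

H_0 = Z,  H_1 = Z × Z/2,  H_2 = 0.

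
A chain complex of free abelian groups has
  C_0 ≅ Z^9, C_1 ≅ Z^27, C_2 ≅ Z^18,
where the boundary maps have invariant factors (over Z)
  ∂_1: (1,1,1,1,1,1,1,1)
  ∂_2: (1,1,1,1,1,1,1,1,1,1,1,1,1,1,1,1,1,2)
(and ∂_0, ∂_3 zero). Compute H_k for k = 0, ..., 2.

H_0 = Z,  H_1 = Z ⊕ Z/2,  H_2 = 0.

H_0: b_0 = 9 − 0 − 8 = 1; torsion from ∂_1 factors > 1: none. So H_0 = Z.
H_1: b_1 = 27 − 8 − 18 = 1; torsion from ∂_2 factors > 1: [2]. So H_1 = Z ⊕ Z/2.
H_2: b_2 = 18 − 18 − 0 = 0; torsion from ∂_3 factors > 1: none. So H_2 = 0.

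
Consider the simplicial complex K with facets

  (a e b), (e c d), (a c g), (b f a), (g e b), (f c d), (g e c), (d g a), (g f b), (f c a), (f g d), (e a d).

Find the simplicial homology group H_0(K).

H_0 = Z.

We work with the vertex ordering a < b < c < d < e < f < g. The simplices of K, each written with vertices in increasing order, are:

  0-simplices (7): a, b, c, d, e, f, g
  1-simplices (18): ab, ac, ad, ae, af, ag, be, bf, bg, cd, ce, cf, cg, de, df, dg, eg, fg
  2-simplices (12): abe, abf, acf, acg, ade, adg, beg, bfg, cde, cdf, ceg, dfg

giving chain groups C_0 ≅ Z^7, C_1 ≅ Z^18, C_2 ≅ Z^12.

The boundary map ∂_1: C_1 → C_0 maps an edge to its endpoints' difference, ∂[p,q] = q − p. For instance
  ∂bg = g − b.
The 7×18 boundary matrix has rank 6 and Smith normal form diag(1,1,1,1,1,1).

Boundary ∂_2: C_2 → C_1 acts by ∂[p,q,r] = [q,r] − [p,r] + [p,q]. For instance
  ∂beg = eg − bg + be,
  ∂abf = bf − af + ab.
As a 18×12 matrix over Z this has rank 12, with invariant factors (1,1,1,1,1,1,1,1,1,1,1,2).

Reading off H_k = ker ∂_k / im ∂_{k+1}:

  H_0: rank C_0 − rank ∂_1 = 7 − 6 = 1, and the invariant factors of ∂_1 are all 1, so H_0 ≅ Z.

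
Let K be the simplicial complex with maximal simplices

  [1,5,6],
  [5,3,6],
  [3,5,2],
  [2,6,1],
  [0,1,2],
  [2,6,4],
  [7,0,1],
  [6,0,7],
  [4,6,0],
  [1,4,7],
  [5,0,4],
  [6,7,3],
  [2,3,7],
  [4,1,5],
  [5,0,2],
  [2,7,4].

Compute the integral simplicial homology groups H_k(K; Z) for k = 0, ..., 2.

H_0 = Z,  H_1 = Z^2,  H_2 = Z.

Take the total order 0 < 1 < 2 < 3 < 4 < 5 < 6 < 7 on the vertex set. Then K (dimension 2) consists of the simplices:

  0-simplices (8): [0], [1], [2], [3], [4], [5], [6], [7]
  1-simplices (24): (24 of them)
  2-simplices (16): [0,1,2], [0,1,7], [0,2,5], [0,4,5], [0,4,6], [0,6,7], [1,2,6], [1,4,5], [1,4,7], [1,5,6], [2,3,5], [2,3,7], [2,4,6], [2,4,7], [3,5,6], [3,6,7]

Hence C_0 ≅ Z^8, C_1 ≅ Z^24, C_2 ≅ Z^16.

Boundary ∂_1: C_1 → C_0 sends each edge [p,q] (with p < q) to q − p. For instance
  ∂[1,5] = [5] − [1].
As a 8×24 matrix over Z this has rank 7, with invariant factors (1,1,1,1,1,1,1).

∂_2: C_2 → C_1 maps a triangle to the signed sum of its edges. For instance
  ∂[2,3,7] = [3,7] − [2,7] + [2,3],
  ∂[0,6,7] = [6,7] − [0,7] + [0,6].
This gives a 24×16 integer matrix of rank 15; reducing to Smith normal form yields diagonal entries (1,1,1,1,1,1,1,1,1,1,1,1,1,1,1).

Now H_k = ker ∂_k / im ∂_{k+1}, so:

  H_0: rank C_0 − rank ∂_1 = 8 − 7 = 1, and the invariant factors of ∂_1 are all 1, so H_0 ≅ Z.
  H_1: rank ker ∂_1 − rank ∂_2 = (24 − 7) − 15 = 2, and the invariant factors of ∂_2 are all 1, so H_1 ≅ Z^2.
  H_2: rank ker ∂_2 − rank ∂_3 = (16 − 15) − 0 = 1, and there is no ∂_3, so H_2 ≅ Z.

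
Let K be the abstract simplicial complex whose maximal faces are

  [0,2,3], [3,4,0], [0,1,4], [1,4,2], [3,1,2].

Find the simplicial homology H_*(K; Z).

H_0 = Z,  H_1 = Z,  H_2 = 0.

Take the total order 0 < 1 < 2 < 3 < 4 on the vertex set. Then K (dimension 2) consists of the simplices:

  0-simplices (5): [0], [1], [2], [3], [4]
  1-simplices (10): [0,1], [0,2], [0,3], [0,4], [1,2], [1,3], [1,4], [2,3], [2,4], [3,4]
  2-simplices (5): [0,1,4], [0,2,3], [0,3,4], [1,2,3], [1,2,4]

Hence C_0 ≅ Z^5, C_1 ≅ Z^10, C_2 ≅ Z^5.

∂_1: C_1 → C_0 is given by ∂[p,q] = [q] − [p]. For instance
  ∂[2,4] = [4] − [2].
The 5×10 boundary matrix has rank 4 and Smith normal form diag(1,1,1,1).

Boundary ∂_2: C_2 → C_1 acts by ∂[p,q,r] = [q,r] − [p,r] + [p,q]. For instance
  ∂[1,2,4] = [2,4] − [1,4] + [1,2],
  ∂[0,3,4] = [3,4] − [0,4] + [0,3].
This gives a 10×5 integer matrix of rank 5; reducing to Smith normal form yields diagonal entries (1,1,1,1,1).

Reading off H_k = ker ∂_k / im ∂_{k+1}:

  H_0: rank C_0 − rank ∂_1 = 5 − 4 = 1, and the invariant factors of ∂_1 are all 1, so H_0 ≅ Z.
  H_1: rank ker ∂_1 − rank ∂_2 = (10 − 4) − 5 = 1, and the invariant factors of ∂_2 are all 1, so H_1 ≅ Z.
  H_2: rank ker ∂_2 − rank ∂_3 = (5 − 5) − 0 = 0, and there is no ∂_3, so H_2 ≅ 0.

As a check, the Euler characteristic is 5 − 10 + 5 = 0, which agrees with 1 − 1 + 0 = 0.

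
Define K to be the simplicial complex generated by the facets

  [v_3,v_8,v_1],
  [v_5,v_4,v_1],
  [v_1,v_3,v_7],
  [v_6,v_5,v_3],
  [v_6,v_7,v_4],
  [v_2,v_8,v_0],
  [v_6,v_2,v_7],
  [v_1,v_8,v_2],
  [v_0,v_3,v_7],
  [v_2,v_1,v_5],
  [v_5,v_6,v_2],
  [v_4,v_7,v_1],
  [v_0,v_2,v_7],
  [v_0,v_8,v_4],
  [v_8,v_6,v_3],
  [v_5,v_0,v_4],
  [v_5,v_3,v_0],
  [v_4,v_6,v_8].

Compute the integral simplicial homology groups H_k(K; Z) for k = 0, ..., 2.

H_0 = Z,  H_1 = Z^2,  H_2 = Z.

Order the vertices as v_0 < v_1 < v_2 < v_3 < v_4 < v_5 < v_6 < v_7 < v_8. Listing each simplex with vertices in this order, K has dimension 2 with simplices:

  0-simplices (9): [v_0], [v_1], [v_2], [v_3], [v_4], [v_5], [v_6], [v_7], [v_8]
  1-simplices (27): (27 of them)
  2-simplices (18): (18 of them)

giving chain groups C_0 ≅ Z^9, C_1 ≅ Z^27, C_2 ≅ Z^18.

The boundary map ∂_1: C_1 → C_0 sends each edge [p,q] (with p < q) to q − p.
The 9×27 boundary matrix has rank 8 and Smith normal form diag(1,1,1,1,1,1,1,1).

∂_2: C_2 → C_1 acts by ∂[p,q,r] = [q,r] − [p,r] + [p,q]. For instance
  ∂[v_2,v_5,v_6] = [v_5,v_6] − [v_2,v_6] + [v_2,v_5],
  ∂[v_3,v_6,v_8] = [v_6,v_8] − [v_3,v_8] + [v_3,v_6].
This gives a 27×18 integer matrix of rank 17; reducing to Smith normal form yields diagonal entries (1,1,1,1,1,1,1,1,1,1,1,1,1,1,1,1,1).

Computing H_k = (kernel of ∂_k) / (image of ∂_{k+1}):

  H_0: rank C_0 − rank ∂_1 = 9 − 8 = 1, and the invariant factors of ∂_1 are all 1, so H_0 = Z.
  H_1: rank ker ∂_1 − rank ∂_2 = (27 − 8) − 17 = 2, and the invariant factors of ∂_2 are all 1, so H_1 = Z^2.
  H_2: rank ker ∂_2 − rank ∂_3 = (18 − 17) − 0 = 1, and there is no ∂_3, so H_2 = Z.

As a check, the Euler characteristic is 9 − 27 + 18 = 0, which agrees with 1 − 2 + 1 = 0.
(K is a triangulation of the torus T^2.)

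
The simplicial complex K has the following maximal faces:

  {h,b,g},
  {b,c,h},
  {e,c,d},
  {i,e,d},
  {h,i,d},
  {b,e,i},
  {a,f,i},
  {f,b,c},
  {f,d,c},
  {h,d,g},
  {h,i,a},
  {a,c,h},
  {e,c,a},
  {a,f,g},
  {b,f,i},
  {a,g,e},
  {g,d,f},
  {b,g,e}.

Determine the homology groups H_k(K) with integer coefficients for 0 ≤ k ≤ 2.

H_0 ≅ Z,  H_1 ≅ Z^2,  H_2 ≅ Z.

We work with the vertex ordering a < b < c < d < e < f < g < h < i. The simplices of K, each written with vertices in increasing order, are:

  0-simplices (9): a, b, c, d, e, f, g, h, i
  1-simplices (27): ac, ae, af, ag, ah, ai, bc, be, bf, bg, bh, bi, cd, ce, cf, ch, de, df, dg, dh, di, eg, ei, fg, fi, gh, hi
  2-simplices (18): ace, ach, aeg, afg, afi, ahi, bcf, bch, beg, bei, bfi, bgh, cde, cdf, dei, dfg, dgh, dhi

so the chain groups are C_0 ≅ Z^9, C_1 ≅ Z^27, C_2 ≅ Z^18.

The boundary map ∂_1: C_1 → C_0 sends each edge [p,q] (with p < q) to q − p.
As a 9×27 matrix over Z this has rank 8, with invariant factors (1,1,1,1,1,1,1,1).

The boundary map ∂_2: C_2 → C_1 acts by ∂[p,q,r] = [q,r] − [p,r] + [p,q]. For instance
  ∂bch = ch − bh + bc,
  ∂beg = eg − bg + be.
This gives a 27×18 integer matrix of rank 17; reducing to Smith normal form yields diagonal entries (1,1,1,1,1,1,1,1,1,1,1,1,1,1,1,1,1).

Computing H_k = (kernel of ∂_k) / (image of ∂_{k+1}):

  H_0: rank C_0 − rank ∂_1 = 9 − 8 = 1, and the invariant factors of ∂_1 are all 1, so H_0 = Z.
  H_1: rank ker ∂_1 − rank ∂_2 = (27 − 8) − 17 = 2, and the invariant factors of ∂_2 are all 1, so H_1 = Z^2.
  H_2: rank ker ∂_2 − rank ∂_3 = (18 − 17) − 0 = 1, and there is no ∂_3, so H_2 = Z.

As a check, the Euler characteristic is 9 − 27 + 18 = 0, which agrees with 1 − 2 + 1 = 0.
(K is a triangulation of the torus T^2.)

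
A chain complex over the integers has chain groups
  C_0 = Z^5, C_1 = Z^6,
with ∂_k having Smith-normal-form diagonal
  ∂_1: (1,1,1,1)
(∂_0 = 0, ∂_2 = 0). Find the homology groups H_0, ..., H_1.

H_0 = Z,  H_1 = Z^2.

H_0: b_0 = 5 − 0 − 4 = 1; torsion from ∂_1 factors > 1: none. So H_0 = Z.
H_1: b_1 = 6 − 4 − 0 = 2; torsion from ∂_2 factors > 1: none. So H_1 = Z^2.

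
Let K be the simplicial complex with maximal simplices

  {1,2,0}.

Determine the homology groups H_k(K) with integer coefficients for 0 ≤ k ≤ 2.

H_0 ≅ Z,  H_1 = 0,  H_2 = 0.

Take the total order 0 < 1 < 2 on the vertex set. Then K (dimension 2) consists of the simplices:

  0-simplices (3): [0], [1], [2]
  1-simplices (3): [0,1], [0,2], [1,2]
  2-simplices (1): [0,1,2]

so the chain groups are C_0 ≅ Z^3, C_1 ≅ Z^3, C_2 ≅ Z^1.

∂_1: C_1 → C_0 is given by ∂[p,q] = [q] − [p].
As a 3×3 matrix over Z this has rank 2, with invariant factors (1,1).

∂_2: C_2 → C_1 maps a triangle to the signed sum of its edges. For instance
  ∂[0,1,2] = [1,2] − [0,2] + [0,1].
This gives a 3×1 integer matrix of rank 1; reducing to Smith normal form yields diagonal entries (1).

From H_k ≅ ker(∂_k) / im(∂_{k+1}) we obtain:

  H_0: rank C_0 − rank ∂_1 = 3 − 2 = 1, and the invariant factors of ∂_1 are all 1, so H_0 ≅ Z.
  H_1: rank ker ∂_1 − rank ∂_2 = (3 − 2) − 1 = 0, and the invariant factors of ∂_2 are all 1, so H_1 ≅ 0.
  H_2: rank ker ∂_2 − rank ∂_3 = (1 − 1) − 0 = 0, and there is no ∂_3, so H_2 ≅ 0.

As a check, the Euler characteristic is 3 − 3 + 1 = 1, which agrees with 1 − 0 + 0 = 1.
(K is a triangulation of the 2-simplex.)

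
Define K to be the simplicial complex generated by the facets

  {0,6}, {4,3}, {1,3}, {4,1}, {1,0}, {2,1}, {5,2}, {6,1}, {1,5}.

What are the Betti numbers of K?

b_0 = 1, b_1 = 3.

K has 7 vertices, 9 edges.
rank ∂_0 = 0, rank ∂_1 = 6 ⇒ b_0 = 7 − 0 − 6 = 1; all invariant factors of ∂_1 are 1 so no torsion. So H_0 = Z.
rank ∂_1 = 6, rank ∂_2 = 0 ⇒ b_1 = 9 − 6 − 0 = 3. So H_1 = Z^3.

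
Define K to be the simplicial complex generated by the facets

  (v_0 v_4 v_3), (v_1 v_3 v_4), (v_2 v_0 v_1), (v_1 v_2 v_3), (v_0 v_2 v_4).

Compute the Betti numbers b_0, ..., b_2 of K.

Fix the vertex order v_0 < v_1 < v_2 < v_3 < v_4 and write every simplex with vertices in increasing order. Then dim K = 2 and the simplices of K are:

  0-simplices (5): [v_0], [v_1], [v_2], [v_3], [v_4]
  1-simplices (10): [v_0,v_1], [v_0,v_2], [v_0,v_3], [v_0,v_4], [v_1,v_2], [v_1,v_3], [v_1,v_4], [v_2,v_3], [v_2,v_4], [v_3,v_4]
  2-simplices (5): [v_0,v_1,v_2], [v_0,v_2,v_4], [v_0,v_3,v_4], [v_1,v_2,v_3], [v_1,v_3,v_4]

so the chain groups are C_0 ≅ Z^5, C_1 ≅ Z^10, C_2 ≅ Z^5.

Boundary ∂_1: C_1 → C_0 maps an edge to its endpoints' difference, ∂[p,q] = q − p.
The resulting 5×10 matrix has rank 4, and its Smith normal form has invariant factors (1,1,1,1).

∂_2: C_2 → C_1 sends each 2-simplex [p,q,r] to [q,r] − [p,r] + [p,q]. For instance
  ∂[v_1,v_3,v_4] = [v_3,v_4] − [v_1,v_4] + [v_1,v_3],
  ∂[v_0,v_3,v_4] = [v_3,v_4] − [v_0,v_4] + [v_0,v_3].
This gives a 10×5 integer matrix of rank 5; reducing to Smith normal form yields diagonal entries (1,1,1,1,1).

Reading off H_k = ker ∂_k / im ∂_{k+1}:

  H_0: rank C_0 − rank ∂_1 = 5 − 4 = 1, and the invariant factors of ∂_1 are all 1, so H_0 ≅ Z.
  H_1: rank ker ∂_1 − rank ∂_2 = (10 − 4) − 5 = 1, and the invariant factors of ∂_2 are all 1, so H_1 ≅ Z.
  H_2: rank ker ∂_2 − rank ∂_3 = (5 − 5) − 0 = 0, and there is no ∂_3, so H_2 ≅ 0.

As a check, the Euler characteristic is 5 − 10 + 5 = 0, which agrees with 1 − 1 + 0 = 0.

Hence the Betti numbers are b_0 = 1, b_1 = 1, b_2 = 0.

b_0 = 1, b_1 = 1, b_2 = 0.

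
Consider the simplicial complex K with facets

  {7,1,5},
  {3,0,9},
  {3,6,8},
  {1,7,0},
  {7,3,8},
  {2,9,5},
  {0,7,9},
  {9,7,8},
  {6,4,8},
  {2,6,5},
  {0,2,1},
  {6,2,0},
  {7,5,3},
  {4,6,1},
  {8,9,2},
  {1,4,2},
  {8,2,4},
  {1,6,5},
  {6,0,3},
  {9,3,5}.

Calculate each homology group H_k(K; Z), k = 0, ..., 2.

H_0 ≅ Z,  H_1 ≅ Z ⊕ Z/2Z,  H_2 = 0.

Order the vertices as 0 < 1 < 2 < 3 < 4 < 5 < 6 < 7 < 8 < 9. Listing each simplex with vertices in this order, K has dimension 2 with simplices:

  0-simplices (10): [0], [1], [2], [3], [4], [5], [6], [7], [8], [9]
  1-simplices (30): (30 of them)
  2-simplices (20): (20 of them)

giving chain groups C_0 ≅ Z^10, C_1 ≅ Z^30, C_2 ≅ Z^20.

The boundary map ∂_1: C_1 → C_0 is given by ∂[p,q] = [q] − [p].
The 10×30 boundary matrix has rank 9 and Smith normal form diag(1,1,1,1,1,1,1,1,1).

∂_2: C_2 → C_1 sends each 2-simplex [p,q,r] to [q,r] − [p,r] + [p,q]. For instance
  ∂[0,1,2] = [1,2] − [0,2] + [0,1],
  ∂[0,2,6] = [2,6] − [0,6] + [0,2].
The 30×20 boundary matrix has rank 20 and Smith normal form diag(1,1,1,1,1,1,1,1,1,1,1,1,1,1,1,1,1,1,1,2).

Computing H_k = (kernel of ∂_k) / (image of ∂_{k+1}):

  H_0: rank C_0 − rank ∂_1 = 10 − 9 = 1, and the invariant factors of ∂_1 are all 1, so H_0 ≅ Z.
  H_1: rank ker ∂_1 − rank ∂_2 = (30 − 9) − 20 = 1, and ∂_2 has invariant factor 2 > 1, so H_1 ≅ Z ⊕ Z/2Z.
  H_2: rank ker ∂_2 − rank ∂_3 = (20 − 20) − 0 = 0, and there is no ∂_3, so H_2 ≅ 0.

As a check, the Euler characteristic is 10 − 30 + 20 = 0, which agrees with 1 − 1 + 0 = 0.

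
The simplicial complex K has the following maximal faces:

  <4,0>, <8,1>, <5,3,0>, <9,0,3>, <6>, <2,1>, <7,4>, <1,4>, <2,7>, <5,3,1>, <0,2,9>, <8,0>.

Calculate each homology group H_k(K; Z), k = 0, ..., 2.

H_0 = Z^2,  H_1 = Z^4,  H_2 = 0.

Fix the vertex order 0 < 1 < 2 < 3 < 4 < 5 < 6 < 7 < 8 < 9 and write every simplex with vertices in increasing order. Then dim K = 2 and the simplices of K are:

  0-simplices (10): [0], [1], [2], [3], [4], [5], [6], [7], [8], [9]
  1-simplices (16): [0,2], [0,3], [0,4], [0,5], [0,8], [0,9], [1,2], [1,3], [1,4], [1,5], [1,8], [2,7], [2,9], [3,5], [3,9], [4,7]
  2-simplices (4): [0,2,9], [0,3,5], [0,3,9], [1,3,5]

so the chain groups are C_0 ≅ Z^10, C_1 ≅ Z^16, C_2 ≅ Z^4.

The boundary map ∂_1: C_1 → C_0 sends each edge [p,q] (with p < q) to q − p.
The 10×16 boundary matrix has rank 8 and Smith normal form diag(1,1,1,1,1,1,1,1).

The boundary map ∂_2: C_2 → C_1 maps a triangle to the signed sum of its edges. For instance
  ∂[0,2,9] = [2,9] − [0,9] + [0,2],
  ∂[1,3,5] = [3,5] − [1,5] + [1,3].
The resulting 16×4 matrix has rank 4, and its Smith normal form has invariant factors (1,1,1,1).

Now H_k = ker ∂_k / im ∂_{k+1}, so:

  H_0: rank C_0 − rank ∂_1 = 10 − 8 = 2, and the invariant factors of ∂_1 are all 1, so H_0 ≅ Z^2.
  H_1: rank ker ∂_1 − rank ∂_2 = (16 − 8) − 4 = 4, and the invariant factors of ∂_2 are all 1, so H_1 ≅ Z^4.
  H_2: rank ker ∂_2 − rank ∂_3 = (4 − 4) − 0 = 0, and there is no ∂_3, so H_2 ≅ 0.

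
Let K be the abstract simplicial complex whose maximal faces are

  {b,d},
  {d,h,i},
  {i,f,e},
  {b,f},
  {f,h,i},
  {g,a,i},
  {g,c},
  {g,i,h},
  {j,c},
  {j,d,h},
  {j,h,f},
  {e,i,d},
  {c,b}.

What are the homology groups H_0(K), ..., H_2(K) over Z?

H_0 = Z,  H_1 = Z^3,  H_2 = 0.

Fix the vertex order a < b < c < d < e < f < g < h < i < j and write every simplex with vertices in increasing order. Then dim K = 2 and the simplices of K are:

  0-simplices (10): a, b, c, d, e, f, g, h, i, j
  1-simplices (20): ag, ai, bc, bd, bf, cg, cj, de, dh, di, dj, ef, ei, fh, fi, fj, gh, gi, hi, hj
  2-simplices (8): agi, dei, dhi, dhj, efi, fhi, fhj, ghi

Hence C_0 ≅ Z^10, C_1 ≅ Z^20, C_2 ≅ Z^8.

∂_1: C_1 → C_0 maps an edge to its endpoints' difference, ∂[p,q] = q − p. For instance
  ∂bc = c − b.
As a 10×20 matrix over Z this has rank 9, with invariant factors (1,1,1,1,1,1,1,1,1).

Boundary ∂_2: C_2 → C_1 acts by ∂[p,q,r] = [q,r] − [p,r] + [p,q]. For instance
  ∂efi = fi − ei + ef,
  ∂fhi = hi − fi + fh.
The resulting 20×8 matrix has rank 8, and its Smith normal form has invariant factors (1,1,1,1,1,1,1,1).

Now H_k = ker ∂_k / im ∂_{k+1}, so:

  H_0: rank C_0 − rank ∂_1 = 10 − 9 = 1, and the invariant factors of ∂_1 are all 1, so H_0 ≅ Z.
  H_1: rank ker ∂_1 − rank ∂_2 = (20 − 9) − 8 = 3, and the invariant factors of ∂_2 are all 1, so H_1 ≅ Z^3.
  H_2: rank ker ∂_2 − rank ∂_3 = (8 − 8) − 0 = 0, and there is no ∂_3, so H_2 ≅ 0.

As a check, the Euler characteristic is 10 − 20 + 8 = -2, which agrees with 1 − 3 + 0 = -2.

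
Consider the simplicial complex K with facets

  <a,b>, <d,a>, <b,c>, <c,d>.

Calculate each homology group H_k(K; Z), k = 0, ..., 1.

H_0 ≅ Z,  H_1 ≅ Z.

Take the total order a < b < c < d on the vertex set. Then K (dimension 1) consists of the simplices:

  0-simplices (4): a, b, c, d
  1-simplices (4): ab, ad, bc, cd

so the chain groups are C_0 ≅ Z^4, C_1 ≅ Z^4.

Boundary ∂_1: C_1 → C_0 is given by ∂[p,q] = [q] − [p]. For instance
  ∂cd = d − c.
The resulting 4×4 matrix has rank 3, and its Smith normal form has invariant factors (1,1,1).

Reading off H_k = ker ∂_k / im ∂_{k+1}:

  H_0: rank C_0 − rank ∂_1 = 4 − 3 = 1, and the invariant factors of ∂_1 are all 1, so H_0 ≅ Z.
  H_1: rank ker ∂_1 − rank ∂_2 = (4 − 3) − 0 = 1, and there is no ∂_2, so H_1 ≅ Z.

As a check, the Euler characteristic is 4 − 4 = 0, which agrees with 1 − 1 = 0.
(K is a triangulation of the circle S^1.)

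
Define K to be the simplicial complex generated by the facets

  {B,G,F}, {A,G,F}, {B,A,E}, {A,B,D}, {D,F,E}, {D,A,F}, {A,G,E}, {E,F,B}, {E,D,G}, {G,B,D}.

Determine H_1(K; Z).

H_1 ≅ Z/2.

Fix the vertex order A < B < D < E < F < G and write every simplex with vertices in increasing order. Then dim K = 2 and the simplices of K are:

  0-simplices (6): A, B, D, E, F, G
  1-simplices (15): AB, AD, AE, AF, AG, BD, BE, BF, BG, DE, DF, DG, EF, EG, FG
  2-simplices (10): ABD, ABE, ADF, AEG, AFG, BDG, BEF, BFG, DEF, DEG

giving chain groups C_0 ≅ Z^6, C_1 ≅ Z^15, C_2 ≅ Z^10.

The boundary map ∂_1: C_1 → C_0 maps an edge to its endpoints' difference, ∂[p,q] = q − p.
The 6×15 boundary matrix has rank 5 and Smith normal form diag(1,1,1,1,1).

∂_2: C_2 → C_1 maps a triangle to the signed sum of its edges. For instance
  ∂ABE = BE − AE + AB,
  ∂DEF = EF − DF + DE.
This gives a 15×10 integer matrix of rank 10; reducing to Smith normal form yields diagonal entries (1,1,1,1,1,1,1,1,1,2).

From H_k ≅ ker(∂_k) / im(∂_{k+1}) we obtain:

  H_1: rank ker ∂_1 − rank ∂_2 = (15 − 5) − 10 = 0, and ∂_2 has invariant factor 2 > 1, so H_1 = Z/2.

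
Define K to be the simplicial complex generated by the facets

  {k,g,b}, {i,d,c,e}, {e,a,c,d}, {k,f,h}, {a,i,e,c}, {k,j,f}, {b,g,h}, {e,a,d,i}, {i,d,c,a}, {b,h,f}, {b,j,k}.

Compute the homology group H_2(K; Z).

Take the total order a < b < c < d < e < f < g < h < i < j < k on the vertex set. Then K (dimension 3) consists of the simplices:

  0-simplices (11): a, b, c, d, e, f, g, h, i, j, k
  1-simplices (22): ac, ad, ae, ai, bf, bg, bh, bj, bk, cd, ce, ci, de, di, ei, fh, fj, fk, gh, gk, hk, jk
  2-simplices (16): acd, ace, aci, ade, adi, aei, bfh, bgh, bgk, bjk, cde, cdi, cei, dei, fhk, fjk
  3-simplices (5): acde, acdi, acei, adei, cdei

so the chain groups are C_0 ≅ Z^11, C_1 ≅ Z^22, C_2 ≅ Z^16, C_3 ≅ Z^5.

The boundary map ∂_1: C_1 → C_0 sends each edge [p,q] (with p < q) to q − p. For instance
  ∂fj = j − f.
This gives a 11×22 integer matrix of rank 9; reducing to Smith normal form yields diagonal entries (1,1,1,1,1,1,1,1,1).

∂_2: C_2 → C_1 sends each 2-simplex [p,q,r] to [q,r] − [p,r] + [p,q]. For instance
  ∂cei = ei − ci + ce,
  ∂dei = ei − di + de.
As a 22×16 matrix over Z this has rank 12, with invariant factors (1,1,1,1,1,1,1,1,1,1,1,1).

∂_3: C_3 → C_2 sends each 3-simplex σ to the alternating sum Σ_i (−1)^i (σ with its i-th vertex removed). For instance
  ∂acde = cde − ade + ace − acd,
  ∂cdei = dei − cei + cdi − cde.
The resulting 16×5 matrix has rank 4, and its Smith normal form has invariant factors (1,1,1,1).

From H_k ≅ ker(∂_k) / im(∂_{k+1}) we obtain:

  H_2: rank ker ∂_2 − rank ∂_3 = (16 − 12) − 4 = 0, and the invariant factors of ∂_3 are all 1, so H_2 ≅ 0.

H_2 = 0.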